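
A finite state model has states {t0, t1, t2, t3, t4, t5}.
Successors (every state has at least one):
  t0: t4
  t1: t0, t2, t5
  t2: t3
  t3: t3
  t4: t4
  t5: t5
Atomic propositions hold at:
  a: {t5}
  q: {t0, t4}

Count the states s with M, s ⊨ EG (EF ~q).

4

Sat(~q) = {t1, t2, t3, t5}
EF ~q: least fixpoint, start Z0 = {t1, t2, t3, t5}, add states with some successor in Z. Already a fixed point.
Sat(EF ~q) = {t1, t2, t3, t5}
EG (EF ~q): greatest fixpoint, start Z0 = {t1, t2, t3, t5}, keep only states in Sat with some successor in Z. Already a fixed point.
Sat(EG (EF ~q)) = {t1, t2, t3, t5}
|Sat(EG (EF ~q))| = |{t1, t2, t3, t5}| = 4.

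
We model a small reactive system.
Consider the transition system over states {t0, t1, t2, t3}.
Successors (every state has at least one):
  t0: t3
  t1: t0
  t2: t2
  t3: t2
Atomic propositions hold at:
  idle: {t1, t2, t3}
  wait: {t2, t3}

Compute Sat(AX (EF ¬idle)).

{t1}

Sat(¬idle) = {t0}
EF ¬idle: least fixpoint, start Z0 = {t0}, add states with some successor in Z. Z1 = {t0, t1}; fixed.
Sat(EF ¬idle) = {t0, t1}
Sat(AX (EF ¬idle)) = {s : every successor in {t0, t1}} = {t1}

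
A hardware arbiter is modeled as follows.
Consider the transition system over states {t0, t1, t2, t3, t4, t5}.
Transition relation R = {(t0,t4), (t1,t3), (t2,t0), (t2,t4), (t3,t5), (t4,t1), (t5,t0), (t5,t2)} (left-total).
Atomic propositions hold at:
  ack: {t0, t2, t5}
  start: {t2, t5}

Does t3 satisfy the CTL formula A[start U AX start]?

Sat(AX start) = {s : every successor in {t2, t5}} = {t3}
A[start U AX start]: least fixpoint, start Z0 = Sat(AX start) = {t3}, add states in Sat(start) with every successor in Z. Already a fixed point.
Sat(A[start U AX start]) = {t3}
t3 ∈ Sat(A[start U AX start]) = {t3}, so the formula holds at t3.

Yes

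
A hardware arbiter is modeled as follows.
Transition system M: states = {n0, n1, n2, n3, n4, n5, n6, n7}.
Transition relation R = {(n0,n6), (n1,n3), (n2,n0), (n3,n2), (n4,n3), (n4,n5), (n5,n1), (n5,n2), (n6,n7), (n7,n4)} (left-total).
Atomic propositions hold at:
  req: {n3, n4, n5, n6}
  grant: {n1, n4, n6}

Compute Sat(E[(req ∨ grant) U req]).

{n1, n3, n4, n5, n6}

Sat(req ∨ grant) = {n1, n3, n4, n5, n6}
E[(req ∨ grant) U req]: least fixpoint, start Z0 = Sat(req) = {n3, n4, n5, n6}, add states in Sat(req ∨ grant) with some successor in Z. Z1 = {n1, n3, n4, n5, n6}; fixed.
Sat(E[(req ∨ grant) U req]) = {n1, n3, n4, n5, n6}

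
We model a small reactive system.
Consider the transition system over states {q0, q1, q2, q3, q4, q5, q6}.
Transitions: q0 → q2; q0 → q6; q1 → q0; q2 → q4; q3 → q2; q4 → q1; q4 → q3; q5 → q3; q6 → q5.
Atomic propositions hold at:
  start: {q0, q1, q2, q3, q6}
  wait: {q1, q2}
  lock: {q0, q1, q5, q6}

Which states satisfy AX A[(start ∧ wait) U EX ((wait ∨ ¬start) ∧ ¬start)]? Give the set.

Sat(start ∧ wait) = {q1, q2}
Sat(¬start) = {q4, q5}
Sat(wait ∨ ¬start) = {q1, q2, q4, q5}
Sat((wait ∨ ¬start) ∧ ¬start) = {q4, q5}
Sat(EX ((wait ∨ ¬start) ∧ ¬start)) = {s : some successor in {q4, q5}} = {q2, q6}
A[(start ∧ wait) U EX ((wait ∨ ¬start) ∧ ¬start)]: least fixpoint, start Z0 = Sat(EX ((wait ∨ ¬start) ∧ ¬start)) = {q2, q6}, add states in Sat(start ∧ wait) with every successor in Z. Already a fixed point.
Sat(A[(start ∧ wait) U EX ((wait ∨ ¬start) ∧ ¬start)]) = {q2, q6}
Sat(AX A[(start ∧ wait) U EX ((wait ∨ ¬start) ∧ ¬start)]) = {s : every successor in {q2, q6}} = {q0, q3}

{q0, q3}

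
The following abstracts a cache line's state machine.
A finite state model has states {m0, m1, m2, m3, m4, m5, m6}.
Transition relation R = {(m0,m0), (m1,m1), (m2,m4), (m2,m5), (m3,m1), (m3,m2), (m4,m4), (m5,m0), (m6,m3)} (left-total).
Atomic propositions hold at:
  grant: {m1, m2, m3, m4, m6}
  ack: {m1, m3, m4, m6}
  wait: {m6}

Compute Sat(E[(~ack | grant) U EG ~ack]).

Sat(~ack) = {m0, m2, m5}
Sat(~ack | grant) = {m0, m1, m2, m3, m4, m5, m6}
EG ~ack: greatest fixpoint, start Z0 = {m0, m2, m5}, keep only states in Sat with some successor in Z. Already a fixed point.
Sat(EG ~ack) = {m0, m2, m5}
E[(~ack | grant) U EG ~ack]: least fixpoint, start Z0 = Sat(EG ~ack) = {m0, m2, m5}, add states in Sat(~ack | grant) with some successor in Z. Z1 = {m0, m2, m3, m5}; Z2 = {m0, m2, m3, m5, m6}; fixed.
Sat(E[(~ack | grant) U EG ~ack]) = {m0, m2, m3, m5, m6}

{m0, m2, m3, m5, m6}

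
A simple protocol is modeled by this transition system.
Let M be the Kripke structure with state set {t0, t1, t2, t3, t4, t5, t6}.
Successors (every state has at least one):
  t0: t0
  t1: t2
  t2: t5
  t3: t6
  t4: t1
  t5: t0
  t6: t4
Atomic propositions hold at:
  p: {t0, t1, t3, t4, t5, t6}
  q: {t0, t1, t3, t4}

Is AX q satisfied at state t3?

Sat(AX q) = {s : every successor in {t0, t1, t3, t4}} = {t0, t4, t5, t6}
t3 ∉ Sat(AX q) = {t0, t4, t5, t6}, so the formula does not hold at t3.

No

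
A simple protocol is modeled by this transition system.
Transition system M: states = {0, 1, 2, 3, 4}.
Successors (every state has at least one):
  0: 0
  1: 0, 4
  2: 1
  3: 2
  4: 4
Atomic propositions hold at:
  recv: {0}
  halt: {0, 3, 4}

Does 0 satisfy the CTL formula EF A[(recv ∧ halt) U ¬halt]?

Sat(recv ∧ halt) = {0}
Sat(¬halt) = {1, 2}
A[(recv ∧ halt) U ¬halt]: least fixpoint, start Z0 = Sat(¬halt) = {1, 2}, add states in Sat(recv ∧ halt) with every successor in Z. Already a fixed point.
Sat(A[(recv ∧ halt) U ¬halt]) = {1, 2}
EF A[(recv ∧ halt) U ¬halt]: least fixpoint, start Z0 = {1, 2}, add states with some successor in Z. Z1 = {1, 2, 3}; fixed.
Sat(EF A[(recv ∧ halt) U ¬halt]) = {1, 2, 3}
0 ∉ Sat(EF A[(recv ∧ halt) U ¬halt]) = {1, 2, 3}, so the formula does not hold at 0.

No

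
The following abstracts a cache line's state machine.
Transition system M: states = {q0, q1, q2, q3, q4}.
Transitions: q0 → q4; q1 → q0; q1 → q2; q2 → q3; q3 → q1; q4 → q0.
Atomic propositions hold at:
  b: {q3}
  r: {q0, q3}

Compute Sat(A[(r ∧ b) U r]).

{q0, q3}

Sat(r ∧ b) = {q3}
A[(r ∧ b) U r]: least fixpoint, start Z0 = Sat(r) = {q0, q3}, add states in Sat(r ∧ b) with every successor in Z. Already a fixed point.
Sat(A[(r ∧ b) U r]) = {q0, q3}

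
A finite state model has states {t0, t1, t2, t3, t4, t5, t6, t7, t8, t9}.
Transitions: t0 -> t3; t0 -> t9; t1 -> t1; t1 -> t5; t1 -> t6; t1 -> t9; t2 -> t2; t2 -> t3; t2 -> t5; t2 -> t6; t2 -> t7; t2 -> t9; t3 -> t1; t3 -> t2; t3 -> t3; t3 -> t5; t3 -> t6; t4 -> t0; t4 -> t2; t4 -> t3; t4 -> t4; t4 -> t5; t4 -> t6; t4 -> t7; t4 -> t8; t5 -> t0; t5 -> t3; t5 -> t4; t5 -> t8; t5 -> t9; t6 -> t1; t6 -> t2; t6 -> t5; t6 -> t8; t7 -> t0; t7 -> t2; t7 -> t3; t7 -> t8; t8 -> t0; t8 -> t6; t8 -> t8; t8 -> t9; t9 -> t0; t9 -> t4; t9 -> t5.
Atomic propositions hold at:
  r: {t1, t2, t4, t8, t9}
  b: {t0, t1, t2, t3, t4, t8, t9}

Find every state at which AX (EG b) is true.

{t0, t5, t7}

EG b: greatest fixpoint, start Z0 = {t0, t1, t2, t3, t4, t8, t9}, keep only states in Sat with some successor in Z. Already a fixed point.
Sat(EG b) = {t0, t1, t2, t3, t4, t8, t9}
Sat(AX (EG b)) = {s : every successor in {t0, t1, t2, t3, t4, t8, t9}} = {t0, t5, t7}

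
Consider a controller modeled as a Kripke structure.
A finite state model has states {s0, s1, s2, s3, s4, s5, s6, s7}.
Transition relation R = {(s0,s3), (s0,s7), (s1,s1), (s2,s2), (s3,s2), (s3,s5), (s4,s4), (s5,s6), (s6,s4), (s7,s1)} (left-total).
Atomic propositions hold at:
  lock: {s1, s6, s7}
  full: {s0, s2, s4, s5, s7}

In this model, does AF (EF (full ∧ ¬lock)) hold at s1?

No

Sat(¬lock) = {s0, s2, s3, s4, s5}
Sat(full ∧ ¬lock) = {s0, s2, s4, s5}
EF (full ∧ ¬lock): least fixpoint, start Z0 = {s0, s2, s4, s5}, add states with some successor in Z. Z1 = {s0, s2, s3, s4, s5, s6}; fixed.
Sat(EF (full ∧ ¬lock)) = {s0, s2, s3, s4, s5, s6}
AF (EF (full ∧ ¬lock)): least fixpoint, start Z0 = {s0, s2, s3, s4, s5, s6}, add states with every successor in Z. Already a fixed point.
Sat(AF (EF (full ∧ ¬lock))) = {s0, s2, s3, s4, s5, s6}
s1 ∉ Sat(AF (EF (full ∧ ¬lock))) = {s0, s2, s3, s4, s5, s6}, so the formula does not hold at s1.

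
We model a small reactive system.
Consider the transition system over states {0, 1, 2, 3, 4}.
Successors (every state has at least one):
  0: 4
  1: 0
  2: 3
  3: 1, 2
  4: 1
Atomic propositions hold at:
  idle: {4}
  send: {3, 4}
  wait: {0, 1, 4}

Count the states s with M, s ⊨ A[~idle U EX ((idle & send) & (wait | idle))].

Sat(~idle) = {0, 1, 2, 3}
Sat(idle & send) = {4}
Sat(wait | idle) = {0, 1, 4}
Sat((idle & send) & (wait | idle)) = {4}
Sat(EX ((idle & send) & (wait | idle))) = {s : some successor in {4}} = {0}
A[~idle U EX ((idle & send) & (wait | idle))]: least fixpoint, start Z0 = Sat(EX ((idle & send) & (wait | idle))) = {0}, add states in Sat(~idle) with every successor in Z. Z1 = {0, 1}; fixed.
Sat(A[~idle U EX ((idle & send) & (wait | idle))]) = {0, 1}
|Sat(A[~idle U EX ((idle & send) & (wait | idle))])| = |{0, 1}| = 2.

2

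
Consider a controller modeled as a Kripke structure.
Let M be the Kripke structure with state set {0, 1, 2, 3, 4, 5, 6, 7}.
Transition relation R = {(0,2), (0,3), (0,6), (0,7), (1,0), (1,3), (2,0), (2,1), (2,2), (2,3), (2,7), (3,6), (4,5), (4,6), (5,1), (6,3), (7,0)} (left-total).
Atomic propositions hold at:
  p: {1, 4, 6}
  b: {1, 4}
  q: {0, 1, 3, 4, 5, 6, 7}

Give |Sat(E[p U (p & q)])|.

3

Sat(p & q) = {1, 4, 6}
E[p U (p & q)]: least fixpoint, start Z0 = Sat((p & q)) = {1, 4, 6}, add states in Sat(p) with some successor in Z. Already a fixed point.
Sat(E[p U (p & q)]) = {1, 4, 6}
|Sat(E[p U (p & q)])| = |{1, 4, 6}| = 3.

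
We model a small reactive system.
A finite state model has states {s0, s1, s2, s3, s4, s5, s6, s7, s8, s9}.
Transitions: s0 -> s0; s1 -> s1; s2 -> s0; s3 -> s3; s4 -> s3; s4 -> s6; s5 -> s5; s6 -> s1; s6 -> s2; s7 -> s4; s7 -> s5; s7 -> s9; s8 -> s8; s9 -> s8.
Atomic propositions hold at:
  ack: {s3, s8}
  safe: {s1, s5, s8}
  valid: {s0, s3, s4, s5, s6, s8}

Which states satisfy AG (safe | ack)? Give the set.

Sat(safe | ack) = {s1, s3, s5, s8}
AG (safe | ack): greatest fixpoint, start Z0 = {s1, s3, s5, s8}, keep only states in Sat with every successor in Z. Already a fixed point.
Sat(AG (safe | ack)) = {s1, s3, s5, s8}

{s1, s3, s5, s8}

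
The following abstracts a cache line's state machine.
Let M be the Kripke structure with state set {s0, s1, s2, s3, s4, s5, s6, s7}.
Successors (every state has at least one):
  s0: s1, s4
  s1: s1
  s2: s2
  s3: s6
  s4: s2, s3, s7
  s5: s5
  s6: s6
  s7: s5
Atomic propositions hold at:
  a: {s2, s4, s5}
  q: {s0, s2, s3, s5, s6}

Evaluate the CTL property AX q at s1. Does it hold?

No

Sat(AX q) = {s : every successor in {s0, s2, s3, s5, s6}} = {s2, s3, s5, s6, s7}
s1 ∉ Sat(AX q) = {s2, s3, s5, s6, s7}, so the formula does not hold at s1.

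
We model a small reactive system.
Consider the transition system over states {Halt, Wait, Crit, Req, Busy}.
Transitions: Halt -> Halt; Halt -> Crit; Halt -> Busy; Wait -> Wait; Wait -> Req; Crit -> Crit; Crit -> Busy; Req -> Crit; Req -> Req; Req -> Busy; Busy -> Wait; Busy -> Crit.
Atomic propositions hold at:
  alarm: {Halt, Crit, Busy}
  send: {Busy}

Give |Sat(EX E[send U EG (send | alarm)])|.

Sat(send | alarm) = {Halt, Crit, Busy}
EG (send | alarm): greatest fixpoint, start Z0 = {Halt, Crit, Busy}, keep only states in Sat with some successor in Z. Already a fixed point.
Sat(EG (send | alarm)) = {Halt, Crit, Busy}
E[send U EG (send | alarm)]: least fixpoint, start Z0 = Sat(EG (send | alarm)) = {Halt, Crit, Busy}, add states in Sat(send) with some successor in Z. Already a fixed point.
Sat(E[send U EG (send | alarm)]) = {Halt, Crit, Busy}
Sat(EX E[send U EG (send | alarm)]) = {s : some successor in {Halt, Crit, Busy}} = {Halt, Crit, Req, Busy}
|Sat(EX E[send U EG (send | alarm)])| = |{Halt, Crit, Req, Busy}| = 4.

4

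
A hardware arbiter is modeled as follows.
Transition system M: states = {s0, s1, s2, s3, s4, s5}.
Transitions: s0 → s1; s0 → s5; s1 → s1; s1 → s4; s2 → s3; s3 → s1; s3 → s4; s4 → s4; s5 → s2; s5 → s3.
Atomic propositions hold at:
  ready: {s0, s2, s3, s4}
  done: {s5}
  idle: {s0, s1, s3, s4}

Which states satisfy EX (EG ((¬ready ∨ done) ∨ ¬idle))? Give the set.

{s0, s1, s3}

Sat(¬ready) = {s1, s5}
Sat(¬ready ∨ done) = {s1, s5}
Sat(¬idle) = {s2, s5}
Sat((¬ready ∨ done) ∨ ¬idle) = {s1, s2, s5}
EG ((¬ready ∨ done) ∨ ¬idle): greatest fixpoint, start Z0 = {s1, s2, s5}, keep only states in Sat with some successor in Z. Z1 = {s1, s5}; Z2 = {s1}; fixed.
Sat(EG ((¬ready ∨ done) ∨ ¬idle)) = {s1}
Sat(EX (EG ((¬ready ∨ done) ∨ ¬idle))) = {s : some successor in {s1}} = {s0, s1, s3}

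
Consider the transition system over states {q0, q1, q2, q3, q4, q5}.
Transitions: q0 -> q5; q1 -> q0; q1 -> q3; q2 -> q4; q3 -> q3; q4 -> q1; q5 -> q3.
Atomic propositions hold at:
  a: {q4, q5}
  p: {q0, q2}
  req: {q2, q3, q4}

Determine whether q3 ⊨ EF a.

EF a: least fixpoint, start Z0 = {q4, q5}, add states with some successor in Z. Z1 = {q0, q2, q4, q5}; Z2 = {q0, q1, q2, q4, q5}; fixed.
Sat(EF a) = {q0, q1, q2, q4, q5}
q3 ∉ Sat(EF a) = {q0, q1, q2, q4, q5}, so the formula does not hold at q3.

No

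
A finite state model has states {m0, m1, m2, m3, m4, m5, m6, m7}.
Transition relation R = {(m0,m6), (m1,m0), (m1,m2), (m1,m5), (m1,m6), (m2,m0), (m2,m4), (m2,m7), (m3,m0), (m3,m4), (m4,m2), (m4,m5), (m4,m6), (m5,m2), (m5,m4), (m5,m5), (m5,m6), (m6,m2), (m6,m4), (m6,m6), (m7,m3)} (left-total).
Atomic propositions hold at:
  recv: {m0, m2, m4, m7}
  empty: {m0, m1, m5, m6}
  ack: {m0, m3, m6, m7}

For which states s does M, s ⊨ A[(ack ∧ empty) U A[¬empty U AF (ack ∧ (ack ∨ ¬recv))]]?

Sat(ack ∧ empty) = {m0, m6}
Sat(¬empty) = {m2, m3, m4, m7}
Sat(¬recv) = {m1, m3, m5, m6}
Sat(ack ∨ ¬recv) = {m0, m1, m3, m5, m6, m7}
Sat(ack ∧ (ack ∨ ¬recv)) = {m0, m3, m6, m7}
AF (ack ∧ (ack ∨ ¬recv)): least fixpoint, start Z0 = {m0, m3, m6, m7}, add states with every successor in Z. Already a fixed point.
Sat(AF (ack ∧ (ack ∨ ¬recv))) = {m0, m3, m6, m7}
A[¬empty U AF (ack ∧ (ack ∨ ¬recv))]: least fixpoint, start Z0 = Sat(AF (ack ∧ (ack ∨ ¬recv))) = {m0, m3, m6, m7}, add states in Sat(¬empty) with every successor in Z. Already a fixed point.
Sat(A[¬empty U AF (ack ∧ (ack ∨ ¬recv))]) = {m0, m3, m6, m7}
A[(ack ∧ empty) U A[¬empty U AF (ack ∧ (ack ∨ ¬recv))]]: least fixpoint, start Z0 = Sat(A[¬empty U AF (ack ∧ (ack ∨ ¬recv))]) = {m0, m3, m6, m7}, add states in Sat(ack ∧ empty) with every successor in Z. Already a fixed point.
Sat(A[(ack ∧ empty) U A[¬empty U AF (ack ∧ (ack ∨ ¬recv))]]) = {m0, m3, m6, m7}

{m0, m3, m6, m7}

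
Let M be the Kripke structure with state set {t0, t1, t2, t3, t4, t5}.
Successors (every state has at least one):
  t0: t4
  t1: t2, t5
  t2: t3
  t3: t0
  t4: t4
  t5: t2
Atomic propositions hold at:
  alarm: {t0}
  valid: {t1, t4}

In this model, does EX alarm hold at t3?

Yes

Sat(EX alarm) = {s : some successor in {t0}} = {t3}
t3 ∈ Sat(EX alarm) = {t3}, so the formula holds at t3.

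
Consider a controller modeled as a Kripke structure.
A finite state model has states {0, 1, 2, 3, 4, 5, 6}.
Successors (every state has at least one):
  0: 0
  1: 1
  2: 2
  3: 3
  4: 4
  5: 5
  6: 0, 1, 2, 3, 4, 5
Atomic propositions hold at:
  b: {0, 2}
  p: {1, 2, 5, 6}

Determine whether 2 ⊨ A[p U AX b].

Yes

Sat(AX b) = {s : every successor in {0, 2}} = {0, 2}
A[p U AX b]: least fixpoint, start Z0 = Sat(AX b) = {0, 2}, add states in Sat(p) with every successor in Z. Already a fixed point.
Sat(A[p U AX b]) = {0, 2}
2 ∈ Sat(A[p U AX b]) = {0, 2}, so the formula holds at 2.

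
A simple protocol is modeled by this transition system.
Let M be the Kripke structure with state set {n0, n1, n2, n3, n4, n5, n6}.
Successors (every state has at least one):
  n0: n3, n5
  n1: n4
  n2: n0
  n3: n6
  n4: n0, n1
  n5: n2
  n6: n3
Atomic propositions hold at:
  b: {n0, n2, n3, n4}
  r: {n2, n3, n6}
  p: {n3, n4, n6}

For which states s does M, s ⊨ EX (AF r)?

AF r: least fixpoint, start Z0 = {n2, n3, n6}, add states with every successor in Z. Z1 = {n2, n3, n5, n6}; Z2 = {n0, n2, n3, n5, n6}; fixed.
Sat(AF r) = {n0, n2, n3, n5, n6}
Sat(EX (AF r)) = {s : some successor in {n0, n2, n3, n5, n6}} = {n0, n2, n3, n4, n5, n6}

{n0, n2, n3, n4, n5, n6}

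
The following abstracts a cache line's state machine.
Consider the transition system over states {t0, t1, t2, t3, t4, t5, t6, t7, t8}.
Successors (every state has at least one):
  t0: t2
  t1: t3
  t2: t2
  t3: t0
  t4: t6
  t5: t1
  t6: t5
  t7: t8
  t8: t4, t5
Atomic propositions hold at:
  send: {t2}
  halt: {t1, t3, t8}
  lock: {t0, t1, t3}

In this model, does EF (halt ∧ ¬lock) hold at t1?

No

Sat(¬lock) = {t2, t4, t5, t6, t7, t8}
Sat(halt ∧ ¬lock) = {t8}
EF (halt ∧ ¬lock): least fixpoint, start Z0 = {t8}, add states with some successor in Z. Z1 = {t7, t8}; fixed.
Sat(EF (halt ∧ ¬lock)) = {t7, t8}
t1 ∉ Sat(EF (halt ∧ ¬lock)) = {t7, t8}, so the formula does not hold at t1.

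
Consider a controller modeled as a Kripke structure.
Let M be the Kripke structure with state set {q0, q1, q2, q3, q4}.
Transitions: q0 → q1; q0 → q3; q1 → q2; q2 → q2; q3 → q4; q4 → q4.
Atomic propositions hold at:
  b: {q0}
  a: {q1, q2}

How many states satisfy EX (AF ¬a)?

3

Sat(¬a) = {q0, q3, q4}
AF ¬a: least fixpoint, start Z0 = {q0, q3, q4}, add states with every successor in Z. Already a fixed point.
Sat(AF ¬a) = {q0, q3, q4}
Sat(EX (AF ¬a)) = {s : some successor in {q0, q3, q4}} = {q0, q3, q4}
|Sat(EX (AF ¬a))| = |{q0, q3, q4}| = 3.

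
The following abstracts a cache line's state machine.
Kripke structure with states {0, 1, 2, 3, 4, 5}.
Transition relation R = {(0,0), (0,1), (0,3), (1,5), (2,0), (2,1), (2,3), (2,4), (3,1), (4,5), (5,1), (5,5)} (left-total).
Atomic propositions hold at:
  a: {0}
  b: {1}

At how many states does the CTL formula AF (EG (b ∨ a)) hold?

1

Sat(b ∨ a) = {0, 1}
EG (b ∨ a): greatest fixpoint, start Z0 = {0, 1}, keep only states in Sat with some successor in Z. Z1 = {0}; fixed.
Sat(EG (b ∨ a)) = {0}
AF (EG (b ∨ a)): least fixpoint, start Z0 = {0}, add states with every successor in Z. Already a fixed point.
Sat(AF (EG (b ∨ a))) = {0}
|Sat(AF (EG (b ∨ a)))| = |{0}| = 1.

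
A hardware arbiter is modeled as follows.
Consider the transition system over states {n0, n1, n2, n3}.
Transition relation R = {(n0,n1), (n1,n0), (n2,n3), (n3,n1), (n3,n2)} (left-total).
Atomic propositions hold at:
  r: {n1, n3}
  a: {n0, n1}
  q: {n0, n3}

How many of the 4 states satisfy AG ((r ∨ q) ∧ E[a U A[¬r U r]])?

Sat(r ∨ q) = {n0, n1, n3}
Sat(¬r) = {n0, n2}
A[¬r U r]: least fixpoint, start Z0 = Sat(r) = {n1, n3}, add states in Sat(¬r) with every successor in Z. Z1 = {n0, n1, n2, n3}; fixed.
Sat(A[¬r U r]) = {n0, n1, n2, n3}
E[a U A[¬r U r]]: least fixpoint, start Z0 = Sat(A[¬r U r]) = {n0, n1, n2, n3}, add states in Sat(a) with some successor in Z. Already a fixed point.
Sat(E[a U A[¬r U r]]) = {n0, n1, n2, n3}
Sat((r ∨ q) ∧ E[a U A[¬r U r]]) = {n0, n1, n3}
AG ((r ∨ q) ∧ E[a U A[¬r U r]]): greatest fixpoint, start Z0 = {n0, n1, n3}, keep only states in Sat with every successor in Z. Z1 = {n0, n1}; fixed.
Sat(AG ((r ∨ q) ∧ E[a U A[¬r U r]])) = {n0, n1}
|Sat(AG ((r ∨ q) ∧ E[a U A[¬r U r]]))| = |{n0, n1}| = 2.

2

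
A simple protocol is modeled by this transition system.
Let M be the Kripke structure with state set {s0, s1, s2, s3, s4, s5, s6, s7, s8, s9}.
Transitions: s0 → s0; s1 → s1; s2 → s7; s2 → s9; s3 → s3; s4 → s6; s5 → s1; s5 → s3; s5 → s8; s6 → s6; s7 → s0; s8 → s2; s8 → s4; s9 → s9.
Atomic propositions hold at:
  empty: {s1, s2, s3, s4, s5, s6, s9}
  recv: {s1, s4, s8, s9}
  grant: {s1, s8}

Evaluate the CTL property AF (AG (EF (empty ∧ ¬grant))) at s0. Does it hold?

No

Sat(¬grant) = {s0, s2, s3, s4, s5, s6, s7, s9}
Sat(empty ∧ ¬grant) = {s2, s3, s4, s5, s6, s9}
EF (empty ∧ ¬grant): least fixpoint, start Z0 = {s2, s3, s4, s5, s6, s9}, add states with some successor in Z. Z1 = {s2, s3, s4, s5, s6, s8, s9}; fixed.
Sat(EF (empty ∧ ¬grant)) = {s2, s3, s4, s5, s6, s8, s9}
AG (EF (empty ∧ ¬grant)): greatest fixpoint, start Z0 = {s2, s3, s4, s5, s6, s8, s9}, keep only states in Sat with every successor in Z. Z1 = {s3, s4, s6, s8, s9}; Z2 = {s3, s4, s6, s9}; fixed.
Sat(AG (EF (empty ∧ ¬grant))) = {s3, s4, s6, s9}
AF (AG (EF (empty ∧ ¬grant))): least fixpoint, start Z0 = {s3, s4, s6, s9}, add states with every successor in Z. Already a fixed point.
Sat(AF (AG (EF (empty ∧ ¬grant)))) = {s3, s4, s6, s9}
s0 ∉ Sat(AF (AG (EF (empty ∧ ¬grant)))) = {s3, s4, s6, s9}, so the formula does not hold at s0.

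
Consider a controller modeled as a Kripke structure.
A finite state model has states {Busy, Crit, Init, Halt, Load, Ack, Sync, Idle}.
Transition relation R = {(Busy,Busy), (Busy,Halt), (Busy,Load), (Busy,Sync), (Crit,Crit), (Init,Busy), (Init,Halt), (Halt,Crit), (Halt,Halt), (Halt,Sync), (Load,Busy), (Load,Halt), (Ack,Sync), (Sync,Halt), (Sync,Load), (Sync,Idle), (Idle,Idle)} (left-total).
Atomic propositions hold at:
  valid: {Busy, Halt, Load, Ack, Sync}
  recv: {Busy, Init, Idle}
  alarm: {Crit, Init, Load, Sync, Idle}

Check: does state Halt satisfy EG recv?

EG recv: greatest fixpoint, start Z0 = {Busy, Init, Idle}, keep only states in Sat with some successor in Z. Already a fixed point.
Sat(EG recv) = {Busy, Init, Idle}
Halt ∉ Sat(EG recv) = {Busy, Init, Idle}, so the formula does not hold at Halt.

No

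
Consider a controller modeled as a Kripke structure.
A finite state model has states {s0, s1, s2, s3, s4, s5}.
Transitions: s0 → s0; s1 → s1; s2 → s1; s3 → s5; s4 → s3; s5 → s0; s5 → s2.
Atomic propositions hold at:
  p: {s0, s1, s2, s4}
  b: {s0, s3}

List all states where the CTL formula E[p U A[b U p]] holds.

{s0, s1, s2, s4}

A[b U p]: least fixpoint, start Z0 = Sat(p) = {s0, s1, s2, s4}, add states in Sat(b) with every successor in Z. Already a fixed point.
Sat(A[b U p]) = {s0, s1, s2, s4}
E[p U A[b U p]]: least fixpoint, start Z0 = Sat(A[b U p]) = {s0, s1, s2, s4}, add states in Sat(p) with some successor in Z. Already a fixed point.
Sat(E[p U A[b U p]]) = {s0, s1, s2, s4}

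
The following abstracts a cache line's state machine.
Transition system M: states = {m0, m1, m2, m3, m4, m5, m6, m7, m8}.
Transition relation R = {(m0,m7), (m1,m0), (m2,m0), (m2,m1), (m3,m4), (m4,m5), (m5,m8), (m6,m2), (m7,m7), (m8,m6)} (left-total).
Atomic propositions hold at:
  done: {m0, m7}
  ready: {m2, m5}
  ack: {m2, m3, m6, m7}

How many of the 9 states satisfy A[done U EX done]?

Sat(EX done) = {s : some successor in {m0, m7}} = {m0, m1, m2, m7}
A[done U EX done]: least fixpoint, start Z0 = Sat(EX done) = {m0, m1, m2, m7}, add states in Sat(done) with every successor in Z. Already a fixed point.
Sat(A[done U EX done]) = {m0, m1, m2, m7}
|Sat(A[done U EX done])| = |{m0, m1, m2, m7}| = 4.

4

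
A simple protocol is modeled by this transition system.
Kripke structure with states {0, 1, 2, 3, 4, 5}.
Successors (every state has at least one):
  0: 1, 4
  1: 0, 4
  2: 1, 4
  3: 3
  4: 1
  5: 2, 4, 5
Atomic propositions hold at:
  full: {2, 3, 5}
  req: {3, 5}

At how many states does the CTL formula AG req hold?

1

AG req: greatest fixpoint, start Z0 = {3, 5}, keep only states in Sat with every successor in Z. Z1 = {3}; fixed.
Sat(AG req) = {3}
|Sat(AG req)| = |{3}| = 1.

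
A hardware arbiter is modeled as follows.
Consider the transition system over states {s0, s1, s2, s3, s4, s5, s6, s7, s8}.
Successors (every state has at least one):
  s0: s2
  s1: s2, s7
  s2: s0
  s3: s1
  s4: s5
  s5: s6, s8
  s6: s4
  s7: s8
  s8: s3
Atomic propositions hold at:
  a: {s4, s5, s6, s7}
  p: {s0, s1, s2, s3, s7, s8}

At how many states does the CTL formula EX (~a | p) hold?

7

Sat(~a) = {s0, s1, s2, s3, s8}
Sat(~a | p) = {s0, s1, s2, s3, s7, s8}
Sat(EX (~a | p)) = {s : some successor in {s0, s1, s2, s3, s7, s8}} = {s0, s1, s2, s3, s5, s7, s8}
|Sat(EX (~a | p))| = |{s0, s1, s2, s3, s5, s7, s8}| = 7.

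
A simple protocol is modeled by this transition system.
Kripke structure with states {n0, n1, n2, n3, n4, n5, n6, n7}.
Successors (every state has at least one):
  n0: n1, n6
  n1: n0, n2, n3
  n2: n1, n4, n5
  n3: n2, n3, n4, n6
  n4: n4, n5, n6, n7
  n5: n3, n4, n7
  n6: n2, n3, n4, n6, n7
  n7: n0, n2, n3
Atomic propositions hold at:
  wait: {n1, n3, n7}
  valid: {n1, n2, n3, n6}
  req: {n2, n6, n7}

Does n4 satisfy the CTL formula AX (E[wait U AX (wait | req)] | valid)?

No

Sat(wait | req) = {n1, n2, n3, n6, n7}
Sat(AX (wait | req)) = {s : every successor in {n1, n2, n3, n6, n7}} = {n0}
E[wait U AX (wait | req)]: least fixpoint, start Z0 = Sat(AX (wait | req)) = {n0}, add states in Sat(wait) with some successor in Z. Z1 = {n0, n1, n7}; fixed.
Sat(E[wait U AX (wait | req)]) = {n0, n1, n7}
Sat(E[wait U AX (wait | req)] | valid) = {n0, n1, n2, n3, n6, n7}
Sat(AX (E[wait U AX (wait | req)] | valid)) = {s : every successor in {n0, n1, n2, n3, n6, n7}} = {n0, n1, n7}
n4 ∉ Sat(AX (E[wait U AX (wait | req)] | valid)) = {n0, n1, n7}, so the formula does not hold at n4.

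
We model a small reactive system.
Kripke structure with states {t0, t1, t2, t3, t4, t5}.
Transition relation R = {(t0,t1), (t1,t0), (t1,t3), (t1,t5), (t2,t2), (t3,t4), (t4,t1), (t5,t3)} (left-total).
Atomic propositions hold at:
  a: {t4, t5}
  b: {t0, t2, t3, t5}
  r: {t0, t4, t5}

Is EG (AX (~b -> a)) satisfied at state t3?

No

Sat(~b) = {t1, t4}
Sat(~b -> a) = {t0, t2, t3, t4, t5}
Sat(AX (~b -> a)) = {s : every successor in {t0, t2, t3, t4, t5}} = {t1, t2, t3, t5}
EG (AX (~b -> a)): greatest fixpoint, start Z0 = {t1, t2, t3, t5}, keep only states in Sat with some successor in Z. Z1 = {t1, t2, t5}; Z2 = {t1, t2}; Z3 = {t2}; fixed.
Sat(EG (AX (~b -> a))) = {t2}
t3 ∉ Sat(EG (AX (~b -> a))) = {t2}, so the formula does not hold at t3.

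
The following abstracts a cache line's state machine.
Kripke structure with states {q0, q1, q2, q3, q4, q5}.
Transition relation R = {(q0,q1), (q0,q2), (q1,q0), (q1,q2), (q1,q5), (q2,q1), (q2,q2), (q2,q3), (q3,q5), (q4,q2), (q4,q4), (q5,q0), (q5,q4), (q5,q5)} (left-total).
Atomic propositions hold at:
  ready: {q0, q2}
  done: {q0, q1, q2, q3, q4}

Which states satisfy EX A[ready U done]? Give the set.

{q0, q1, q2, q4, q5}

A[ready U done]: least fixpoint, start Z0 = Sat(done) = {q0, q1, q2, q3, q4}, add states in Sat(ready) with every successor in Z. Already a fixed point.
Sat(A[ready U done]) = {q0, q1, q2, q3, q4}
Sat(EX A[ready U done]) = {s : some successor in {q0, q1, q2, q3, q4}} = {q0, q1, q2, q4, q5}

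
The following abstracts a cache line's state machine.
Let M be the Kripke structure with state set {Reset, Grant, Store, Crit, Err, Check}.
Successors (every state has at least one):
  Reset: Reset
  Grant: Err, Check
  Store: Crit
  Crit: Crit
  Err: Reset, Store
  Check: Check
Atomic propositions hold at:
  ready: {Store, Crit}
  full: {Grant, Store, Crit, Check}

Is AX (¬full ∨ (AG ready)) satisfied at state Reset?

Yes

Sat(¬full) = {Reset, Err}
AG ready: greatest fixpoint, start Z0 = {Store, Crit}, keep only states in Sat with every successor in Z. Already a fixed point.
Sat(AG ready) = {Store, Crit}
Sat(¬full ∨ (AG ready)) = {Reset, Store, Crit, Err}
Sat(AX (¬full ∨ (AG ready))) = {s : every successor in {Reset, Store, Crit, Err}} = {Reset, Store, Crit, Err}
Reset ∈ Sat(AX (¬full ∨ (AG ready))) = {Reset, Store, Crit, Err}, so the formula holds at Reset.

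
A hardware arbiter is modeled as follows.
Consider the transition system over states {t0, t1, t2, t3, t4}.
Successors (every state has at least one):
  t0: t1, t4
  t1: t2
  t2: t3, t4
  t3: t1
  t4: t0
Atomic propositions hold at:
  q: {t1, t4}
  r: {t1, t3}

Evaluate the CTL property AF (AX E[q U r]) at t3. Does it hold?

E[q U r]: least fixpoint, start Z0 = Sat(r) = {t1, t3}, add states in Sat(q) with some successor in Z. Already a fixed point.
Sat(E[q U r]) = {t1, t3}
Sat(AX E[q U r]) = {s : every successor in {t1, t3}} = {t3}
AF (AX E[q U r]): least fixpoint, start Z0 = {t3}, add states with every successor in Z. Already a fixed point.
Sat(AF (AX E[q U r])) = {t3}
t3 ∈ Sat(AF (AX E[q U r])) = {t3}, so the formula holds at t3.

Yes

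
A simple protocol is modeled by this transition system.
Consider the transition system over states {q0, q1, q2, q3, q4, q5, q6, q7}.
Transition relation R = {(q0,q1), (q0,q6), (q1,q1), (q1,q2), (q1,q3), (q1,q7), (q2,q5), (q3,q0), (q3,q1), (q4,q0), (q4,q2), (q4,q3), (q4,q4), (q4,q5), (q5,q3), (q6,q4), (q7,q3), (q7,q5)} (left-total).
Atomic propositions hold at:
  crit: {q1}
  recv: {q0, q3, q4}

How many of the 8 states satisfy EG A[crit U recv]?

1

A[crit U recv]: least fixpoint, start Z0 = Sat(recv) = {q0, q3, q4}, add states in Sat(crit) with every successor in Z. Already a fixed point.
Sat(A[crit U recv]) = {q0, q3, q4}
EG A[crit U recv]: greatest fixpoint, start Z0 = {q0, q3, q4}, keep only states in Sat with some successor in Z. Z1 = {q3, q4}; Z2 = {q4}; fixed.
Sat(EG A[crit U recv]) = {q4}
|Sat(EG A[crit U recv])| = |{q4}| = 1.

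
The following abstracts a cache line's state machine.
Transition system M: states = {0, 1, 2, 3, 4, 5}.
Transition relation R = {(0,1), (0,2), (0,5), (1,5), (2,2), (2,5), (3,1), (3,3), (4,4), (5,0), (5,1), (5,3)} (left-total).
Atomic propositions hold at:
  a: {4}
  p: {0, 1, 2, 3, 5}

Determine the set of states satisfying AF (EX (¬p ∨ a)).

Sat(¬p) = {4}
Sat(¬p ∨ a) = {4}
Sat(EX (¬p ∨ a)) = {s : some successor in {4}} = {4}
AF (EX (¬p ∨ a)): least fixpoint, start Z0 = {4}, add states with every successor in Z. Already a fixed point.
Sat(AF (EX (¬p ∨ a))) = {4}

{4}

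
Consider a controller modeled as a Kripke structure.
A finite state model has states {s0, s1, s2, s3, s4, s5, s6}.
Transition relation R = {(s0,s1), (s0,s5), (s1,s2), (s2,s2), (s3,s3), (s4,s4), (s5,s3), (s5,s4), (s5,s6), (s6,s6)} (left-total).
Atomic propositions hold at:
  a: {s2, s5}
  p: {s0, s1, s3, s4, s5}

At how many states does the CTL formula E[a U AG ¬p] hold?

3

Sat(¬p) = {s2, s6}
AG ¬p: greatest fixpoint, start Z0 = {s2, s6}, keep only states in Sat with every successor in Z. Already a fixed point.
Sat(AG ¬p) = {s2, s6}
E[a U AG ¬p]: least fixpoint, start Z0 = Sat(AG ¬p) = {s2, s6}, add states in Sat(a) with some successor in Z. Z1 = {s2, s5, s6}; fixed.
Sat(E[a U AG ¬p]) = {s2, s5, s6}
|Sat(E[a U AG ¬p])| = |{s2, s5, s6}| = 3.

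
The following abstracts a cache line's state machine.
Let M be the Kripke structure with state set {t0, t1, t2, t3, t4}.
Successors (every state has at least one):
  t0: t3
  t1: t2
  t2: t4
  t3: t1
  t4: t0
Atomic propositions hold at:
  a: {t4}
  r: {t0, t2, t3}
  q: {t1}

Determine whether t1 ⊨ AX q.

No

Sat(AX q) = {s : every successor in {t1}} = {t3}
t1 ∉ Sat(AX q) = {t3}, so the formula does not hold at t1.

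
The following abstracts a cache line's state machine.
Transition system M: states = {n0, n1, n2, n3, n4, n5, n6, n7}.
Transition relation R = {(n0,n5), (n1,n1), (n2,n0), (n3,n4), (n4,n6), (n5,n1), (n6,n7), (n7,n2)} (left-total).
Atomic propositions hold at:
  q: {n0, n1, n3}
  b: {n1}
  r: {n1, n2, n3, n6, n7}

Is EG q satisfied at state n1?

EG q: greatest fixpoint, start Z0 = {n0, n1, n3}, keep only states in Sat with some successor in Z. Z1 = {n1}; fixed.
Sat(EG q) = {n1}
n1 ∈ Sat(EG q) = {n1}, so the formula holds at n1.

Yes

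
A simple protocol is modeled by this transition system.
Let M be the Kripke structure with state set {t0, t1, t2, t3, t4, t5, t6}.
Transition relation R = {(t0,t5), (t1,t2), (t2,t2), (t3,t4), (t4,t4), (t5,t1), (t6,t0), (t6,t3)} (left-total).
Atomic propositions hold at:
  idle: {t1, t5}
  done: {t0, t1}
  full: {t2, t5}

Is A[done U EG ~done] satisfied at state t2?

Yes

Sat(~done) = {t2, t3, t4, t5, t6}
EG ~done: greatest fixpoint, start Z0 = {t2, t3, t4, t5, t6}, keep only states in Sat with some successor in Z. Z1 = {t2, t3, t4, t6}; fixed.
Sat(EG ~done) = {t2, t3, t4, t6}
A[done U EG ~done]: least fixpoint, start Z0 = Sat(EG ~done) = {t2, t3, t4, t6}, add states in Sat(done) with every successor in Z. Z1 = {t1, t2, t3, t4, t6}; fixed.
Sat(A[done U EG ~done]) = {t1, t2, t3, t4, t6}
t2 ∈ Sat(A[done U EG ~done]) = {t1, t2, t3, t4, t6}, so the formula holds at t2.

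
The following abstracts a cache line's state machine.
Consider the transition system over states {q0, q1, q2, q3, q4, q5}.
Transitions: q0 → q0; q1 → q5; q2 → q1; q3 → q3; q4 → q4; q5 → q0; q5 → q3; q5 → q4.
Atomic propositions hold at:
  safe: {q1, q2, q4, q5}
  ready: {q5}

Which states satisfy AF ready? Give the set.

AF ready: least fixpoint, start Z0 = {q5}, add states with every successor in Z. Z1 = {q1, q5}; Z2 = {q1, q2, q5}; fixed.
Sat(AF ready) = {q1, q2, q5}

{q1, q2, q5}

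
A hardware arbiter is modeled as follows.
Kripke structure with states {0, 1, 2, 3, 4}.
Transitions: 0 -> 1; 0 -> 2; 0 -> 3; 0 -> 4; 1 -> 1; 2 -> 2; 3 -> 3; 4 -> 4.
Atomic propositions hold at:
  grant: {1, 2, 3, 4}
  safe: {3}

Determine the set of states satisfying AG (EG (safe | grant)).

Sat(safe | grant) = {1, 2, 3, 4}
EG (safe | grant): greatest fixpoint, start Z0 = {1, 2, 3, 4}, keep only states in Sat with some successor in Z. Already a fixed point.
Sat(EG (safe | grant)) = {1, 2, 3, 4}
AG (EG (safe | grant)): greatest fixpoint, start Z0 = {1, 2, 3, 4}, keep only states in Sat with every successor in Z. Already a fixed point.
Sat(AG (EG (safe | grant))) = {1, 2, 3, 4}

{1, 2, 3, 4}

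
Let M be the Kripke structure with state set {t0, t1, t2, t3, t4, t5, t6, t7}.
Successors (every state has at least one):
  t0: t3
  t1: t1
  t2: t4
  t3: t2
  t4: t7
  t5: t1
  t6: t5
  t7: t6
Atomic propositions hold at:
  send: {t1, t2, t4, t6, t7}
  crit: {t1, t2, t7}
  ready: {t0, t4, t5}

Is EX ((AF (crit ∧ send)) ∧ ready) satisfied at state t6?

Sat(crit ∧ send) = {t1, t2, t7}
AF (crit ∧ send): least fixpoint, start Z0 = {t1, t2, t7}, add states with every successor in Z. Z1 = {t1, t2, t3, t4, t5, t7}; Z2 = {t0, t1, t2, t3, t4, t5, t6, t7}; fixed.
Sat(AF (crit ∧ send)) = {t0, t1, t2, t3, t4, t5, t6, t7}
Sat((AF (crit ∧ send)) ∧ ready) = {t0, t4, t5}
Sat(EX ((AF (crit ∧ send)) ∧ ready)) = {s : some successor in {t0, t4, t5}} = {t2, t6}
t6 ∈ Sat(EX ((AF (crit ∧ send)) ∧ ready)) = {t2, t6}, so the formula holds at t6.

Yes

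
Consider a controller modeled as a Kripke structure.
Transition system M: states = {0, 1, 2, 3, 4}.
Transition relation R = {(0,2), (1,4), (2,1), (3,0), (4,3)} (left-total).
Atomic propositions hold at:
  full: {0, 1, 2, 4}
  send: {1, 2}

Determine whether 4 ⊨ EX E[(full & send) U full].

Sat(full & send) = {1, 2}
E[(full & send) U full]: least fixpoint, start Z0 = Sat(full) = {0, 1, 2, 4}, add states in Sat(full & send) with some successor in Z. Already a fixed point.
Sat(E[(full & send) U full]) = {0, 1, 2, 4}
Sat(EX E[(full & send) U full]) = {s : some successor in {0, 1, 2, 4}} = {0, 1, 2, 3}
4 ∉ Sat(EX E[(full & send) U full]) = {0, 1, 2, 3}, so the formula does not hold at 4.

No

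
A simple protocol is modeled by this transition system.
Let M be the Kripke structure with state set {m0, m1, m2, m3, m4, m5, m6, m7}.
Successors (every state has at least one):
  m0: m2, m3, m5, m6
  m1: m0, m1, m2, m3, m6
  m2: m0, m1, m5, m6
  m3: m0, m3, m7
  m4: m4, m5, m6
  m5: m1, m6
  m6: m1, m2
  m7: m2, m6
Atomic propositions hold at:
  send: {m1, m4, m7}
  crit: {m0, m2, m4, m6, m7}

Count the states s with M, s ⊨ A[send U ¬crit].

Sat(¬crit) = {m1, m3, m5}
A[send U ¬crit]: least fixpoint, start Z0 = Sat(¬crit) = {m1, m3, m5}, add states in Sat(send) with every successor in Z. Already a fixed point.
Sat(A[send U ¬crit]) = {m1, m3, m5}
|Sat(A[send U ¬crit])| = |{m1, m3, m5}| = 3.

3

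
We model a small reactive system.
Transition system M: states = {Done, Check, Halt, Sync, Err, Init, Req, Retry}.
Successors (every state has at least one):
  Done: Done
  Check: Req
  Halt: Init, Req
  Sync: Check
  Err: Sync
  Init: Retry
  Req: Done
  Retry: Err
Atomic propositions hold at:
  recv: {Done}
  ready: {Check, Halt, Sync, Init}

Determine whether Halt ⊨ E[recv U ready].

Yes

E[recv U ready]: least fixpoint, start Z0 = Sat(ready) = {Check, Halt, Sync, Init}, add states in Sat(recv) with some successor in Z. Already a fixed point.
Sat(E[recv U ready]) = {Check, Halt, Sync, Init}
Halt ∈ Sat(E[recv U ready]) = {Check, Halt, Sync, Init}, so the formula holds at Halt.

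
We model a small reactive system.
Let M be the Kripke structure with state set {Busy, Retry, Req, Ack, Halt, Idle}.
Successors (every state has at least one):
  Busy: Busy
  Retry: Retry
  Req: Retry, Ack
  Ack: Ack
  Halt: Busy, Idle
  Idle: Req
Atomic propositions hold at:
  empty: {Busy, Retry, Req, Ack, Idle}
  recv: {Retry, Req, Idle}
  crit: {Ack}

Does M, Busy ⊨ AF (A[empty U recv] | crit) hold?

A[empty U recv]: least fixpoint, start Z0 = Sat(recv) = {Retry, Req, Idle}, add states in Sat(empty) with every successor in Z. Already a fixed point.
Sat(A[empty U recv]) = {Retry, Req, Idle}
Sat(A[empty U recv] | crit) = {Retry, Req, Ack, Idle}
AF (A[empty U recv] | crit): least fixpoint, start Z0 = {Retry, Req, Ack, Idle}, add states with every successor in Z. Already a fixed point.
Sat(AF (A[empty U recv] | crit)) = {Retry, Req, Ack, Idle}
Busy ∉ Sat(AF (A[empty U recv] | crit)) = {Retry, Req, Ack, Idle}, so the formula does not hold at Busy.

No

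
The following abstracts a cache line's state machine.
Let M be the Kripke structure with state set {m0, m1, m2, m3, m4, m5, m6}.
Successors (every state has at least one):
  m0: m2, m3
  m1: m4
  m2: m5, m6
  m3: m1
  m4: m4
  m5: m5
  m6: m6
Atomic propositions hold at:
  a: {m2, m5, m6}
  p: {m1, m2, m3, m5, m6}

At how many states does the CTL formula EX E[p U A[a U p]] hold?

A[a U p]: least fixpoint, start Z0 = Sat(p) = {m1, m2, m3, m5, m6}, add states in Sat(a) with every successor in Z. Already a fixed point.
Sat(A[a U p]) = {m1, m2, m3, m5, m6}
E[p U A[a U p]]: least fixpoint, start Z0 = Sat(A[a U p]) = {m1, m2, m3, m5, m6}, add states in Sat(p) with some successor in Z. Already a fixed point.
Sat(E[p U A[a U p]]) = {m1, m2, m3, m5, m6}
Sat(EX E[p U A[a U p]]) = {s : some successor in {m1, m2, m3, m5, m6}} = {m0, m2, m3, m5, m6}
|Sat(EX E[p U A[a U p]])| = |{m0, m2, m3, m5, m6}| = 5.

5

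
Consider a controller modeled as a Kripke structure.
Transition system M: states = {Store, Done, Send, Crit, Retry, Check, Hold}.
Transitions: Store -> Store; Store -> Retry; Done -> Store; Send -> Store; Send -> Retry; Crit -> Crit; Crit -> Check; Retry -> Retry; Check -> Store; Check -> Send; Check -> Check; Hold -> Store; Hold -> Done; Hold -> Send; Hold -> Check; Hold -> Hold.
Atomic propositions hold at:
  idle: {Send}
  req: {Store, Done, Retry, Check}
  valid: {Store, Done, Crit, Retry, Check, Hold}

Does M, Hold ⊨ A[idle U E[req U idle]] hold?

No

E[req U idle]: least fixpoint, start Z0 = Sat(idle) = {Send}, add states in Sat(req) with some successor in Z. Z1 = {Send, Check}; fixed.
Sat(E[req U idle]) = {Send, Check}
A[idle U E[req U idle]]: least fixpoint, start Z0 = Sat(E[req U idle]) = {Send, Check}, add states in Sat(idle) with every successor in Z. Already a fixed point.
Sat(A[idle U E[req U idle]]) = {Send, Check}
Hold ∉ Sat(A[idle U E[req U idle]]) = {Send, Check}, so the formula does not hold at Hold.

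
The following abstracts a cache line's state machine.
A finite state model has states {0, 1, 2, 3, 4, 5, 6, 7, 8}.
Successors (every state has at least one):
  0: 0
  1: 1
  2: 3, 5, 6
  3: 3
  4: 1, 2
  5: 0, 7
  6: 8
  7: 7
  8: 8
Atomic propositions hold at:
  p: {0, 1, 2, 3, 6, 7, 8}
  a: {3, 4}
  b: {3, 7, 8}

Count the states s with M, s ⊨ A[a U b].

3

A[a U b]: least fixpoint, start Z0 = Sat(b) = {3, 7, 8}, add states in Sat(a) with every successor in Z. Already a fixed point.
Sat(A[a U b]) = {3, 7, 8}
|Sat(A[a U b])| = |{3, 7, 8}| = 3.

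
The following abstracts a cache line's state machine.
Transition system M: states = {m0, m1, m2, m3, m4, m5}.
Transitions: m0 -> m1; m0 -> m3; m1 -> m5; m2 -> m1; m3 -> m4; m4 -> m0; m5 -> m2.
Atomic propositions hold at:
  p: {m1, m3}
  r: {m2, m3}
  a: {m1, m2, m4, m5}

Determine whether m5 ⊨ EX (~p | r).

Sat(~p) = {m0, m2, m4, m5}
Sat(~p | r) = {m0, m2, m3, m4, m5}
Sat(EX (~p | r)) = {s : some successor in {m0, m2, m3, m4, m5}} = {m0, m1, m3, m4, m5}
m5 ∈ Sat(EX (~p | r)) = {m0, m1, m3, m4, m5}, so the formula holds at m5.

Yes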